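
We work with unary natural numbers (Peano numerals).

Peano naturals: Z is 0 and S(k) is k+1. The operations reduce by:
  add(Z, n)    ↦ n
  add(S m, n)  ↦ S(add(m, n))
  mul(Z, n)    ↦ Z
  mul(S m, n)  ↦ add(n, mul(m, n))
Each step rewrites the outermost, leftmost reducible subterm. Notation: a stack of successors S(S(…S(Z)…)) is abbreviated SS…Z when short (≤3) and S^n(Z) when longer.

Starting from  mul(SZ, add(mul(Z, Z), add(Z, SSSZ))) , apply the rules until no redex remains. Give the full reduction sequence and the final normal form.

Answer: normal form = SSSZ  (in 9 steps)

Working:
  start: mul(SZ, add(mul(Z, Z), add(Z, SSSZ)))
  [1] add(add(mul(Z, Z), add(Z, SSSZ)), mul(Z, add(mul(Z, Z), add(Z, SSSZ))))
  [2] add(add(Z, add(Z, SSSZ)), mul(Z, add(mul(Z, Z), add(Z, SSSZ))))
  [3] add(add(Z, SSSZ), mul(Z, add(mul(Z, Z), add(Z, SSSZ))))
  [4] add(SSSZ, mul(Z, add(mul(Z, Z), add(Z, SSSZ))))
  [5] S(add(SSZ, mul(Z, add(mul(Z, Z), add(Z, SSSZ)))))
  [6] S(S(add(SZ, mul(Z, add(mul(Z, Z), add(Z, SSSZ))))))
  [7] S(S(S(add(Z, mul(Z, add(mul(Z, Z), add(Z, SSSZ)))))))
  [8] S(S(S(mul(Z, add(mul(Z, Z), add(Z, SSSZ))))))
  [9] SSSZ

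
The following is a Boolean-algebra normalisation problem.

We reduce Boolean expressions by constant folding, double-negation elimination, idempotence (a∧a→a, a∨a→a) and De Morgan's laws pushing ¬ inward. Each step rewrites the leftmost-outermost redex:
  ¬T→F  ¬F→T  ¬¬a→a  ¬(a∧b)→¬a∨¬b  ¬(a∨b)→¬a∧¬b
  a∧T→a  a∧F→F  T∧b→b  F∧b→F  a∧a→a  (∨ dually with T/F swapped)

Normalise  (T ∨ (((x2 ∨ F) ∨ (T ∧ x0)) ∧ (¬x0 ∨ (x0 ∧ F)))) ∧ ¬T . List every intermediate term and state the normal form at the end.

Answer: normal form = F  (in 3 steps)

Reduction:
  start: (T ∨ (((x2 ∨ F) ∨ (T ∧ x0)) ∧ (¬x0 ∨ (x0 ∧ F)))) ∧ ¬T
  step 1: T ∧ ¬T
  step 2: ¬T
  step 3: F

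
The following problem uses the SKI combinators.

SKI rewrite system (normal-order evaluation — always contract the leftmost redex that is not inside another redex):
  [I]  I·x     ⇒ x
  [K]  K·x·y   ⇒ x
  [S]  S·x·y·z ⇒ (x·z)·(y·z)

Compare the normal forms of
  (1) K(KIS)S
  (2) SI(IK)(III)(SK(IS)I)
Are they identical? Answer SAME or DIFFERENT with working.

Answer: SAME — A ⇓ I, B ⇓ I

Reduction:
Term A:
  start: K(KIS)S
  step 1: KIS
  step 2: I

Term B:
  start: SI(IK)(III)(SK(IS)I)
  step 1: I(III)(IK(III))(SK(IS)I)
  step 2: III(IK(III))(SK(IS)I)
  step 3: II(IK(III))(SK(IS)I)
  step 4: I(IK(III))(SK(IS)I)
  step 5: IK(III)(SK(IS)I)
  step 6: K(III)(SK(IS)I)
  step 7: III
  step 8: II
  step 9: I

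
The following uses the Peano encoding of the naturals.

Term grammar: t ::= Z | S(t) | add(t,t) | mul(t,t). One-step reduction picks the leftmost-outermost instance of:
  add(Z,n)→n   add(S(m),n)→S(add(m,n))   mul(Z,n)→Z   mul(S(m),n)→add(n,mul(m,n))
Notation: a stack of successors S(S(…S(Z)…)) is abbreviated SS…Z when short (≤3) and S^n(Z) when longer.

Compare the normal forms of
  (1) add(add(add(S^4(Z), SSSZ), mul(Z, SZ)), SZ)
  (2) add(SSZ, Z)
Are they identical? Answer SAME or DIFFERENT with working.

Answer: DIFFERENT — A ⇓ S^8(Z), B ⇓ SSZ

Reduction:
Term A:
  start: add(add(add(S^4(Z), SSSZ), mul(Z, SZ)), SZ)
  [1] add(add(S(add(SSSZ, SSSZ)), mul(Z, SZ)), SZ)
  [2] add(S(add(add(SSSZ, SSSZ), mul(Z, SZ))), SZ)
  [3] S(add(add(add(SSSZ, SSSZ), mul(Z, SZ)), SZ))
  [4] S(add(add(S(add(SSZ, SSSZ)), mul(Z, SZ)), SZ))
  [5] S(add(S(add(add(SSZ, SSSZ), mul(Z, SZ))), SZ))
  [6] S(S(add(add(add(SSZ, SSSZ), mul(Z, SZ)), SZ)))
  [7] S(S(add(add(S(add(SZ, SSSZ)), mul(Z, SZ)), SZ)))
  [8] S(S(add(S(add(add(SZ, SSSZ), mul(Z, SZ))), SZ)))
  [9] S(S(S(add(add(add(SZ, SSSZ), mul(Z, SZ)), SZ))))
  [10] S(S(S(add(add(S(add(Z, SSSZ)), mul(Z, SZ)), SZ))))
  [11] S(S(S(add(S(add(add(Z, SSSZ), mul(Z, SZ))), SZ))))
  [12] S(S(S(S(add(add(add(Z, SSSZ), mul(Z, SZ)), SZ)))))
  [13] S(S(S(S(add(add(SSSZ, mul(Z, SZ)), SZ)))))
  [14] S(S(S(S(add(S(add(SSZ, mul(Z, SZ))), SZ)))))
  [15] S(S(S(S(S(add(add(SSZ, mul(Z, SZ)), SZ))))))
  [16] S(S(S(S(S(add(S(add(SZ, mul(Z, SZ))), SZ))))))
  [17] S(S(S(S(S(S(add(add(SZ, mul(Z, SZ)), SZ)))))))
  [18] S(S(S(S(S(S(add(S(add(Z, mul(Z, SZ))), SZ)))))))
  [19] S(S(S(S(S(S(S(add(add(Z, mul(Z, SZ)), SZ))))))))
  [20] S(S(S(S(S(S(S(add(mul(Z, SZ), SZ))))))))
  [21] S(S(S(S(S(S(S(add(Z, SZ))))))))
  [22] S^8(Z)

Term B:
  start: add(SSZ, Z)
  [1] S(add(SZ, Z))
  [2] S(S(add(Z, Z)))
  [3] SSZ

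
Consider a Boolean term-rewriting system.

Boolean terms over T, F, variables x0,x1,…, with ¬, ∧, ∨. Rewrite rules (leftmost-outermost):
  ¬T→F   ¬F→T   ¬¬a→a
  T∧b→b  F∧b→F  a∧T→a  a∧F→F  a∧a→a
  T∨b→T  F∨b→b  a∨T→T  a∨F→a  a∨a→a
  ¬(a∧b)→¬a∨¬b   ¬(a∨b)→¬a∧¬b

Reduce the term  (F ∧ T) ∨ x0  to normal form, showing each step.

  start: (F ∧ T) ∨ x0
  →1  F ∨ x0
  →2  x0

Answer: normal form = x0  (in 2 steps)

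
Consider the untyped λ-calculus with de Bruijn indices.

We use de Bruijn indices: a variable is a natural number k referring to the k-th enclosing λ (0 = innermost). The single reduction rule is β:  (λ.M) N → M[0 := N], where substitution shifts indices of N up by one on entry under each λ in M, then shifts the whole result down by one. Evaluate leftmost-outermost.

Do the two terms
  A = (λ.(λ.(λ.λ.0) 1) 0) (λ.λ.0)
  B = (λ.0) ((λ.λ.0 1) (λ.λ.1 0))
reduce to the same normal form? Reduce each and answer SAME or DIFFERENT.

Answer: DIFFERENT — A ⇓ λ.0, B ⇓ λ.0 (λ.λ.1 0)

Working:
Term A:
  start: (λ.(λ.(λ.λ.0) 1) 0) (λ.λ.0)
  →1  (λ.(λ.λ.0) (λ.λ.0)) (λ.λ.0)
  →2  (λ.λ.0) (λ.λ.0)
  →3  λ.0

Term B:
  start: (λ.0) ((λ.λ.0 1) (λ.λ.1 0))
  →1  (λ.λ.0 1) (λ.λ.1 0)
  →2  λ.0 (λ.λ.1 0)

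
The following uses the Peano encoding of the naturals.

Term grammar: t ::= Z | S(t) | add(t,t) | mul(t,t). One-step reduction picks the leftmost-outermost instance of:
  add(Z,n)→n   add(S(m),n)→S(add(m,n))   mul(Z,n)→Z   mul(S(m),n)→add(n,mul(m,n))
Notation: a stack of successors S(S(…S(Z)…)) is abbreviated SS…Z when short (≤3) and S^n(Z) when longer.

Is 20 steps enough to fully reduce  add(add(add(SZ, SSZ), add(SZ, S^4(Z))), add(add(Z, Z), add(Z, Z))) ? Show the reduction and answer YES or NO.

Answer: YES — reaches normal form S^8(Z) in 20 ≤ 20 steps

Working:
  start: add(add(add(SZ, SSZ), add(SZ, S^4(Z))), add(add(Z, Z), add(Z, Z)))
  →1  add(add(S(add(Z, SSZ)), add(SZ, S^4(Z))), add(add(Z, Z), add(Z, Z)))
  →2  add(S(add(add(Z, SSZ), add(SZ, S^4(Z)))), add(add(Z, Z), add(Z, Z)))
  →3  S(add(add(add(Z, SSZ), add(SZ, S^4(Z))), add(add(Z, Z), add(Z, Z))))
  →4  S(add(add(SSZ, add(SZ, S^4(Z))), add(add(Z, Z), add(Z, Z))))
  →5  S(add(S(add(SZ, add(SZ, S^4(Z)))), add(add(Z, Z), add(Z, Z))))
  →6  S(S(add(add(SZ, add(SZ, S^4(Z))), add(add(Z, Z), add(Z, Z)))))
  →7  S(S(add(S(add(Z, add(SZ, S^4(Z)))), add(add(Z, Z), add(Z, Z)))))
  →8  S(S(S(add(add(Z, add(SZ, S^4(Z))), add(add(Z, Z), add(Z, Z))))))
  →9  S(S(S(add(add(SZ, S^4(Z)), add(add(Z, Z), add(Z, Z))))))
  →10  S(S(S(add(S(add(Z, S^4(Z))), add(add(Z, Z), add(Z, Z))))))
  →11  S(S(S(S(add(add(Z, S^4(Z)), add(add(Z, Z), add(Z, Z)))))))
  →12  S(S(S(S(add(S^4(Z), add(add(Z, Z), add(Z, Z)))))))
  →13  S(S(S(S(S(add(SSSZ, add(add(Z, Z), add(Z, Z))))))))
  →14  S(S(S(S(S(S(add(SSZ, add(add(Z, Z), add(Z, Z)))))))))
  →15  S(S(S(S(S(S(S(add(SZ, add(add(Z, Z), add(Z, Z))))))))))
  →16  S(S(S(S(S(S(S(S(add(Z, add(add(Z, Z), add(Z, Z)))))))))))
  →17  S(S(S(S(S(S(S(S(add(add(Z, Z), add(Z, Z))))))))))
  →18  S(S(S(S(S(S(S(S(add(Z, add(Z, Z))))))))))
  →19  S(S(S(S(S(S(S(S(add(Z, Z)))))))))
  →20  S^8(Z)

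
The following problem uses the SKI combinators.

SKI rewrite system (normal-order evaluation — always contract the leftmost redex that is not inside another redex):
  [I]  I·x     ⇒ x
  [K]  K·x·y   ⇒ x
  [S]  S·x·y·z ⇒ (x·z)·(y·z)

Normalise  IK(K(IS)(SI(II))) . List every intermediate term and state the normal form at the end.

Answer: normal form = KS  (in 3 steps)

Working:
  start: IK(K(IS)(SI(II)))
  step 1: K(K(IS)(SI(II)))
  step 2: K(IS)
  step 3: KS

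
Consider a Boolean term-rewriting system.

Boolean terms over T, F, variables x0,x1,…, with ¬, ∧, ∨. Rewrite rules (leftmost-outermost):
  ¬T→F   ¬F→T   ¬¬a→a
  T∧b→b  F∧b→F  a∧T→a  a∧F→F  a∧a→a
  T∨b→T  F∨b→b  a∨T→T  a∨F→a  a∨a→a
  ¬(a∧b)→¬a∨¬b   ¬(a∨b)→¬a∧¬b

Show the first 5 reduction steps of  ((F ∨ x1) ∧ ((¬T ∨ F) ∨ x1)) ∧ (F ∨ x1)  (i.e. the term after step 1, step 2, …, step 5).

  start: ((F ∨ x1) ∧ ((¬T ∨ F) ∨ x1)) ∧ (F ∨ x1)
  [1] (x1 ∧ ((¬T ∨ F) ∨ x1)) ∧ (F ∨ x1)
  [2] (x1 ∧ (¬T ∨ x1)) ∧ (F ∨ x1)
  [3] (x1 ∧ (F ∨ x1)) ∧ (F ∨ x1)
  [4] (x1 ∧ x1) ∧ (F ∨ x1)
  [5] x1 ∧ (F ∨ x1)

Answer: after 5 steps: x1 ∧ (F ∨ x1)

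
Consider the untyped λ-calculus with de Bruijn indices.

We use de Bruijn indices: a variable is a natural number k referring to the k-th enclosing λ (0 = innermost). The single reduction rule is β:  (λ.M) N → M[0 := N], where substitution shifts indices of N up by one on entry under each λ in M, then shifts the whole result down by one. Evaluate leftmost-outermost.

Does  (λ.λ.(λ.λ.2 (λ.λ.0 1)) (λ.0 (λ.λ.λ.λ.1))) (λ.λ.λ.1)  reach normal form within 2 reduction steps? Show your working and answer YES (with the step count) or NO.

  start: (λ.λ.(λ.λ.2 (λ.λ.0 1)) (λ.0 (λ.λ.λ.λ.1))) (λ.λ.λ.1)
  step 1: λ.(λ.λ.2 (λ.λ.0 1)) (λ.0 (λ.λ.λ.λ.1))
  step 2: λ.λ.1 (λ.λ.0 1)

Answer: YES — reaches normal form λ.λ.1 (λ.λ.0 1) in 2 ≤ 2 steps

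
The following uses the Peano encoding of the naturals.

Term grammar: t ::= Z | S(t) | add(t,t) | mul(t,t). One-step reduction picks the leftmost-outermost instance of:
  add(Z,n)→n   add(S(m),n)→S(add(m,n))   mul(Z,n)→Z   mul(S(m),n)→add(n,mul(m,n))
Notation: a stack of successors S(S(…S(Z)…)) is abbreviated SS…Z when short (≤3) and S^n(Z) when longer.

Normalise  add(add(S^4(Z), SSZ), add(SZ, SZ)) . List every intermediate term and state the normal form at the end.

Answer: normal form = S^8(Z)  (in 14 steps)

Working:
  start: add(add(S^4(Z), SSZ), add(SZ, SZ))
  →1  add(S(add(SSSZ, SSZ)), add(SZ, SZ))
  →2  S(add(add(SSSZ, SSZ), add(SZ, SZ)))
  →3  S(add(S(add(SSZ, SSZ)), add(SZ, SZ)))
  →4  S(S(add(add(SSZ, SSZ), add(SZ, SZ))))
  →5  S(S(add(S(add(SZ, SSZ)), add(SZ, SZ))))
  →6  S(S(S(add(add(SZ, SSZ), add(SZ, SZ)))))
  →7  S(S(S(add(S(add(Z, SSZ)), add(SZ, SZ)))))
  →8  S(S(S(S(add(add(Z, SSZ), add(SZ, SZ))))))
  →9  S(S(S(S(add(SSZ, add(SZ, SZ))))))
  →10  S(S(S(S(S(add(SZ, add(SZ, SZ)))))))
  →11  S(S(S(S(S(S(add(Z, add(SZ, SZ))))))))
  →12  S(S(S(S(S(S(add(SZ, SZ)))))))
  →13  S(S(S(S(S(S(S(add(Z, SZ))))))))
  →14  S^8(Z)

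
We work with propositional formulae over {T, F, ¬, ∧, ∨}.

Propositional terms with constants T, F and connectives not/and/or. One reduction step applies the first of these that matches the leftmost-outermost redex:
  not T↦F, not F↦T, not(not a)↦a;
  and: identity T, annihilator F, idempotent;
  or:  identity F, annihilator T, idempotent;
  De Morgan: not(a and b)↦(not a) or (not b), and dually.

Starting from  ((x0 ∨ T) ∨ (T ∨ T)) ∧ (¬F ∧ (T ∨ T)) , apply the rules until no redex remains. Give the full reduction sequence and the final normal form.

  start: ((x0 ∨ T) ∨ (T ∨ T)) ∧ (¬F ∧ (T ∨ T))
  [1] (T ∨ (T ∨ T)) ∧ (¬F ∧ (T ∨ T))
  [2] T ∧ (¬F ∧ (T ∨ T))
  [3] ¬F ∧ (T ∨ T)
  [4] T ∧ (T ∨ T)
  [5] T ∨ T
  [6] T

Answer: normal form = T  (in 6 steps)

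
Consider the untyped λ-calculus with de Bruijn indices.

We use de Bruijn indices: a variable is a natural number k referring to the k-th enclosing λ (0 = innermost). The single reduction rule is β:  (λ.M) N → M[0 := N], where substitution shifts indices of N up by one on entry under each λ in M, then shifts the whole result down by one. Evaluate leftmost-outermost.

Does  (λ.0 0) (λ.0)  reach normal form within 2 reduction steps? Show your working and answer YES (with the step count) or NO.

Answer: YES — reaches normal form λ.0 in 2 ≤ 2 steps

Working:
  start: (λ.0 0) (λ.0)
  [1] (λ.0) (λ.0)
  [2] λ.0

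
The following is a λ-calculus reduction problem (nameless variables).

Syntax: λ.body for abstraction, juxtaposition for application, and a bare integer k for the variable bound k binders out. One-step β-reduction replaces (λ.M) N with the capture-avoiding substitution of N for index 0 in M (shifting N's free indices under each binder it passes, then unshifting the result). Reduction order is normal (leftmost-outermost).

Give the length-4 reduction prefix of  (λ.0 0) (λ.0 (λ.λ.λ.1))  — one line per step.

  start: (λ.0 0) (λ.0 (λ.λ.λ.1))
  step 1: (λ.0 (λ.λ.λ.1)) (λ.0 (λ.λ.λ.1))
  step 2: (λ.0 (λ.λ.λ.1)) (λ.λ.λ.1)
  step 3: (λ.λ.λ.1) (λ.λ.λ.1)
  step 4: λ.λ.1

Answer: after 4 steps: λ.λ.1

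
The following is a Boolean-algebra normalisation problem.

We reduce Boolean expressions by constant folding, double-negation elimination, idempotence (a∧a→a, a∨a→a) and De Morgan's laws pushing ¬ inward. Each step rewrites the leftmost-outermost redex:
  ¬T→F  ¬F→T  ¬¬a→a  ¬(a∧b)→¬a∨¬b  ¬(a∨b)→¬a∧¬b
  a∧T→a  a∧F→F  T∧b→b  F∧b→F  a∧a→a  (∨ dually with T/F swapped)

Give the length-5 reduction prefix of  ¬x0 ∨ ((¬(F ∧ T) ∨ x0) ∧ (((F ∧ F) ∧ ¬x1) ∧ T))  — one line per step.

Answer: after 5 steps: ¬x0 ∨ (((F ∧ F) ∧ ¬x1) ∧ T)

Working:
  start: ¬x0 ∨ ((¬(F ∧ T) ∨ x0) ∧ (((F ∧ F) ∧ ¬x1) ∧ T))
  [1] ¬x0 ∨ (((¬F ∨ ¬T) ∨ x0) ∧ (((F ∧ F) ∧ ¬x1) ∧ T))
  [2] ¬x0 ∨ (((T ∨ ¬T) ∨ x0) ∧ (((F ∧ F) ∧ ¬x1) ∧ T))
  [3] ¬x0 ∨ ((T ∨ x0) ∧ (((F ∧ F) ∧ ¬x1) ∧ T))
  [4] ¬x0 ∨ (T ∧ (((F ∧ F) ∧ ¬x1) ∧ T))
  [5] ¬x0 ∨ (((F ∧ F) ∧ ¬x1) ∧ T)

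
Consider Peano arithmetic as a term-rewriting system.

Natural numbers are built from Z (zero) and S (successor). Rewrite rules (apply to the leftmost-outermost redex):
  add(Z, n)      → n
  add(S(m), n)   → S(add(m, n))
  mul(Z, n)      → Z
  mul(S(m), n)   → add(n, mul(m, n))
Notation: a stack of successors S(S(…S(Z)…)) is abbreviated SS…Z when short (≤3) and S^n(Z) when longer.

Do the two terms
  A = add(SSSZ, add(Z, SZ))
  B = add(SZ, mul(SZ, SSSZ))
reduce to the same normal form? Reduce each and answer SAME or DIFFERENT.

Answer: SAME — A ⇓ S^4(Z), B ⇓ S^4(Z)

Reduction:
Term A:
  start: add(SSSZ, add(Z, SZ))
  [1] S(add(SSZ, add(Z, SZ)))
  [2] S(S(add(SZ, add(Z, SZ))))
  [3] S(S(S(add(Z, add(Z, SZ)))))
  [4] S(S(S(add(Z, SZ))))
  [5] S^4(Z)

Term B:
  start: add(SZ, mul(SZ, SSSZ))
  [1] S(add(Z, mul(SZ, SSSZ)))
  [2] S(mul(SZ, SSSZ))
  [3] S(add(SSSZ, mul(Z, SSSZ)))
  [4] S(S(add(SSZ, mul(Z, SSSZ))))
  [5] S(S(S(add(SZ, mul(Z, SSSZ)))))
  [6] S(S(S(S(add(Z, mul(Z, SSSZ))))))
  [7] S(S(S(S(mul(Z, SSSZ)))))
  [8] S^4(Z)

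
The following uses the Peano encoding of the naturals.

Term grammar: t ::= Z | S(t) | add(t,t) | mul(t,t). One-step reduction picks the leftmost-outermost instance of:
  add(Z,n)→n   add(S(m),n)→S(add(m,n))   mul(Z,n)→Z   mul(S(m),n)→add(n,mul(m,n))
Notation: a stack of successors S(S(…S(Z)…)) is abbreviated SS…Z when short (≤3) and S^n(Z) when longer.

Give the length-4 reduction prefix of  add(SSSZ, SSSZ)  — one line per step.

  start: add(SSSZ, SSSZ)
  →1  S(add(SSZ, SSSZ))
  →2  S(S(add(SZ, SSSZ)))
  →3  S(S(S(add(Z, SSSZ))))
  →4  S^6(Z)

Answer: after 4 steps: S^6(Z)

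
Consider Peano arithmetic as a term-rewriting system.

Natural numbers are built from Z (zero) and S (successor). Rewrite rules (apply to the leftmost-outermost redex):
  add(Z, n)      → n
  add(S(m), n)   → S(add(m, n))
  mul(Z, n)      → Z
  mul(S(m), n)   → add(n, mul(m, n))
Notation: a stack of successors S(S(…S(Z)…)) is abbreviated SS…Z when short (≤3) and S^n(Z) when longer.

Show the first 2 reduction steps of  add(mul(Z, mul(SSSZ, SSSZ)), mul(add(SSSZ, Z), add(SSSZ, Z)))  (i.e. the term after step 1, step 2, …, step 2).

  start: add(mul(Z, mul(SSSZ, SSSZ)), mul(add(SSSZ, Z), add(SSSZ, Z)))
  [1] add(Z, mul(add(SSSZ, Z), add(SSSZ, Z)))
  [2] mul(add(SSSZ, Z), add(SSSZ, Z))

Answer: after 2 steps: mul(add(SSSZ, Z), add(SSSZ, Z))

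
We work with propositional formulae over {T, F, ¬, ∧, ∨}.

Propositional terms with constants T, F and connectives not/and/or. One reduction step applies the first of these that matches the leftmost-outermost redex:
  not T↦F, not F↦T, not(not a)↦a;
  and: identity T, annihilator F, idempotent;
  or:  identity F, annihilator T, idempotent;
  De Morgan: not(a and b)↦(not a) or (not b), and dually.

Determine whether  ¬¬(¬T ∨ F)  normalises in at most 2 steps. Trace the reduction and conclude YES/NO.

  start: ¬¬(¬T ∨ F)
  →1  ¬T ∨ F
  →2  ¬T

Answer: NO — after 2 steps the term is ¬T, not yet normal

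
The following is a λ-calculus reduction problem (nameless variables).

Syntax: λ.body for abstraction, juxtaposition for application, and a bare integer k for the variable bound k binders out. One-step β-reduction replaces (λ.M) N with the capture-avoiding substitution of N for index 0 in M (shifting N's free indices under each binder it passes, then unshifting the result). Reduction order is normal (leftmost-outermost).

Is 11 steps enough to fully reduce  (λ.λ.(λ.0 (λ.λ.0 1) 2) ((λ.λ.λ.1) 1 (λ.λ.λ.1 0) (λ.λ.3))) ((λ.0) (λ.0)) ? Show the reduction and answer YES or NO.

  start: (λ.λ.(λ.0 (λ.λ.0 1) 2) ((λ.λ.λ.1) 1 (λ.λ.λ.1 0) (λ.λ.3))) ((λ.0) (λ.0))
  step 1: λ.(λ.0 (λ.λ.0 1) ((λ.0) (λ.0))) ((λ.λ.λ.1) ((λ.0) (λ.0)) (λ.λ.λ.1 0) (λ.λ.(λ.0) (λ.0)))
  step 2: λ.(λ.λ.λ.1) ((λ.0) (λ.0)) (λ.λ.λ.1 0) (λ.λ.(λ.0) (λ.0)) (λ.λ.0 1) ((λ.0) (λ.0))
  step 3: λ.(λ.λ.1) (λ.λ.λ.1 0) (λ.λ.(λ.0) (λ.0)) (λ.λ.0 1) ((λ.0) (λ.0))
  step 4: λ.(λ.λ.λ.λ.1 0) (λ.λ.(λ.0) (λ.0)) (λ.λ.0 1) ((λ.0) (λ.0))
  step 5: λ.(λ.λ.λ.1 0) (λ.λ.0 1) ((λ.0) (λ.0))
  step 6: λ.(λ.λ.1 0) ((λ.0) (λ.0))
  step 7: λ.λ.(λ.0) (λ.0) 0
  step 8: λ.λ.(λ.0) 0
  step 9: λ.λ.0

Answer: YES — reaches normal form λ.λ.0 in 9 ≤ 11 steps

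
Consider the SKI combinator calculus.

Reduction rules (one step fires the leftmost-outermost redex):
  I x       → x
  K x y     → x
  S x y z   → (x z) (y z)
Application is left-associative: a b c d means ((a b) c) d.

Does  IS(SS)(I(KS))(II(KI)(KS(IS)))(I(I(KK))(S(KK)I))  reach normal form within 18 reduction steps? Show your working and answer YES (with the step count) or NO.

Answer: YES — reaches normal form SK(SK) in 18 ≤ 18 steps

Working:
  start: IS(SS)(I(KS))(II(KI)(KS(IS)))(I(I(KK))(S(KK)I))
  step 1: S(SS)(I(KS))(II(KI)(KS(IS)))(I(I(KK))(S(KK)I))
  step 2: SS(II(KI)(KS(IS)))(I(KS)(II(KI)(KS(IS))))(I(I(KK))(S(KK)I))
  step 3: S(I(KS)(II(KI)(KS(IS))))(II(KI)(KS(IS))(I(KS)(II(KI)(KS(IS)))))(I(I(KK))(S(KK)I))
  step 4: I(KS)(II(KI)(KS(IS)))(I(I(KK))(S(KK)I))(II(KI)(KS(IS))(I(KS)(II(KI)(KS(IS))))(I(I(KK))(S(KK)I)))
  step 5: KS(II(KI)(KS(IS)))(I(I(KK))(S(KK)I))(II(KI)(KS(IS))(I(KS)(II(KI)(KS(IS))))(I(I(KK))(S(KK)I)))
  step 6: S(I(I(KK))(S(KK)I))(II(KI)(KS(IS))(I(KS)(II(KI)(KS(IS))))(I(I(KK))(S(KK)I)))
  step 7: S(I(KK)(S(KK)I))(II(KI)(KS(IS))(I(KS)(II(KI)(KS(IS))))(I(I(KK))(S(KK)I)))
  step 8: S(KK(S(KK)I))(II(KI)(KS(IS))(I(KS)(II(KI)(KS(IS))))(I(I(KK))(S(KK)I)))
  step 9: SK(II(KI)(KS(IS))(I(KS)(II(KI)(KS(IS))))(I(I(KK))(S(KK)I)))
  step 10: SK(I(KI)(KS(IS))(I(KS)(II(KI)(KS(IS))))(I(I(KK))(S(KK)I)))
  step 11: SK(KI(KS(IS))(I(KS)(II(KI)(KS(IS))))(I(I(KK))(S(KK)I)))
  step 12: SK(I(I(KS)(II(KI)(KS(IS))))(I(I(KK))(S(KK)I)))
  step 13: SK(I(KS)(II(KI)(KS(IS)))(I(I(KK))(S(KK)I)))
  step 14: SK(KS(II(KI)(KS(IS)))(I(I(KK))(S(KK)I)))
  step 15: SK(S(I(I(KK))(S(KK)I)))
  step 16: SK(S(I(KK)(S(KK)I)))
  step 17: SK(S(KK(S(KK)I)))
  step 18: SK(SK)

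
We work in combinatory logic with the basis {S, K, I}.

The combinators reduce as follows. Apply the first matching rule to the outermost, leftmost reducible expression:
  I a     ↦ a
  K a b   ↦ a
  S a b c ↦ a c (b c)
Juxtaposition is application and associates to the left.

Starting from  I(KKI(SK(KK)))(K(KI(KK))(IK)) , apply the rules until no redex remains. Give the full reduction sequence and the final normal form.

Answer: normal form = SK(KK)  (in 3 steps)

Derivation:
  start: I(KKI(SK(KK)))(K(KI(KK))(IK))
  →1  KKI(SK(KK))(K(KI(KK))(IK))
  →2  K(SK(KK))(K(KI(KK))(IK))
  →3  SK(KK)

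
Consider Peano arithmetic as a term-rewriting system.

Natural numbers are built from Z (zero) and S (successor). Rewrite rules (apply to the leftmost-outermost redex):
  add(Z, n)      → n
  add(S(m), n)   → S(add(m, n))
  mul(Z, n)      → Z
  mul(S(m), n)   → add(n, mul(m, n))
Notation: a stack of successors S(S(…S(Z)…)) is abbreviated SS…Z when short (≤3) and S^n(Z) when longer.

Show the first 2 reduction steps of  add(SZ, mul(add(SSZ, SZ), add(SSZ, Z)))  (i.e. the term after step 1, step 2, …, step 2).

  start: add(SZ, mul(add(SSZ, SZ), add(SSZ, Z)))
  [1] S(add(Z, mul(add(SSZ, SZ), add(SSZ, Z))))
  [2] S(mul(add(SSZ, SZ), add(SSZ, Z)))

Answer: after 2 steps: S(mul(add(SSZ, SZ), add(SSZ, Z)))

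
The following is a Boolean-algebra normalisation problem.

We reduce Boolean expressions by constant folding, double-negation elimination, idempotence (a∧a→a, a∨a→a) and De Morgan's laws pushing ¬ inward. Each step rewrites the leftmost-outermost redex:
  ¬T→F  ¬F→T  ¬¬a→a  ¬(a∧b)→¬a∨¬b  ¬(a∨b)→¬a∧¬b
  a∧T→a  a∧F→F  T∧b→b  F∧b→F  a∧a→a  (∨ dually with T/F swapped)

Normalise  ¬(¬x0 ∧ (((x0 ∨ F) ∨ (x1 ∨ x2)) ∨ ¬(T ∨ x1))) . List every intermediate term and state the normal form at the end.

  start: ¬(¬x0 ∧ (((x0 ∨ F) ∨ (x1 ∨ x2)) ∨ ¬(T ∨ x1)))
  [1] ¬¬x0 ∨ ¬(((x0 ∨ F) ∨ (x1 ∨ x2)) ∨ ¬(T ∨ x1))
  [2] x0 ∨ ¬(((x0 ∨ F) ∨ (x1 ∨ x2)) ∨ ¬(T ∨ x1))
  [3] x0 ∨ (¬((x0 ∨ F) ∨ (x1 ∨ x2)) ∧ ¬¬(T ∨ x1))
  [4] x0 ∨ ((¬(x0 ∨ F) ∧ ¬(x1 ∨ x2)) ∧ ¬¬(T ∨ x1))
  [5] x0 ∨ (((¬x0 ∧ ¬F) ∧ ¬(x1 ∨ x2)) ∧ ¬¬(T ∨ x1))
  [6] x0 ∨ (((¬x0 ∧ T) ∧ ¬(x1 ∨ x2)) ∧ ¬¬(T ∨ x1))
  [7] x0 ∨ ((¬x0 ∧ ¬(x1 ∨ x2)) ∧ ¬¬(T ∨ x1))
  [8] x0 ∨ ((¬x0 ∧ (¬x1 ∧ ¬x2)) ∧ ¬¬(T ∨ x1))
  [9] x0 ∨ ((¬x0 ∧ (¬x1 ∧ ¬x2)) ∧ (T ∨ x1))
  [10] x0 ∨ ((¬x0 ∧ (¬x1 ∧ ¬x2)) ∧ T)
  [11] x0 ∨ (¬x0 ∧ (¬x1 ∧ ¬x2))

Answer: normal form = x0 ∨ (¬x0 ∧ (¬x1 ∧ ¬x2))  (in 11 steps)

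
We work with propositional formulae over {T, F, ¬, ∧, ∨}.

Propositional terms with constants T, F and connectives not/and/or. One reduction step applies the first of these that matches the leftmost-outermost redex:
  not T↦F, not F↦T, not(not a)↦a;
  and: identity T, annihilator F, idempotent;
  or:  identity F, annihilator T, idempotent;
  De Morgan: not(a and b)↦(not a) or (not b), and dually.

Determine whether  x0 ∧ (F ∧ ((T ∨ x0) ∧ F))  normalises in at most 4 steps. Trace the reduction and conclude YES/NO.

  start: x0 ∧ (F ∧ ((T ∨ x0) ∧ F))
  [1] x0 ∧ F
  [2] F

Answer: YES — reaches normal form F in 2 ≤ 4 steps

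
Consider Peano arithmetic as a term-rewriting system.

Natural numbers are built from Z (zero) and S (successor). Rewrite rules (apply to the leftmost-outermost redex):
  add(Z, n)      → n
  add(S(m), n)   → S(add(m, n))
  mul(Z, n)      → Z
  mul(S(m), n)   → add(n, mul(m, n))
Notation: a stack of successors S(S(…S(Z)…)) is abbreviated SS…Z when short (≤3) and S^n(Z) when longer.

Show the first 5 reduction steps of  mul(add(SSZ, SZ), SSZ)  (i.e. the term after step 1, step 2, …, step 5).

Answer: after 5 steps: S(S(mul(add(SZ, SZ), SSZ)))

Derivation:
  start: mul(add(SSZ, SZ), SSZ)
  →1  mul(S(add(SZ, SZ)), SSZ)
  →2  add(SSZ, mul(add(SZ, SZ), SSZ))
  →3  S(add(SZ, mul(add(SZ, SZ), SSZ)))
  →4  S(S(add(Z, mul(add(SZ, SZ), SSZ))))
  →5  S(S(mul(add(SZ, SZ), SSZ)))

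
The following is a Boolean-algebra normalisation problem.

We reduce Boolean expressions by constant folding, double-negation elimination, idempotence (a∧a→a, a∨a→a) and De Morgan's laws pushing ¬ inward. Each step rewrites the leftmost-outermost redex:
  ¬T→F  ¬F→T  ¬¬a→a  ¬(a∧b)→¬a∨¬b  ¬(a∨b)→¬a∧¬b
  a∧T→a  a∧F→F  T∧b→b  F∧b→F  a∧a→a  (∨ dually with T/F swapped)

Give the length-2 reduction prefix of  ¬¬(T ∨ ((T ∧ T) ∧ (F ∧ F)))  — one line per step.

Answer: after 2 steps: T

Working:
  start: ¬¬(T ∨ ((T ∧ T) ∧ (F ∧ F)))
  [1] T ∨ ((T ∧ T) ∧ (F ∧ F))
  [2] T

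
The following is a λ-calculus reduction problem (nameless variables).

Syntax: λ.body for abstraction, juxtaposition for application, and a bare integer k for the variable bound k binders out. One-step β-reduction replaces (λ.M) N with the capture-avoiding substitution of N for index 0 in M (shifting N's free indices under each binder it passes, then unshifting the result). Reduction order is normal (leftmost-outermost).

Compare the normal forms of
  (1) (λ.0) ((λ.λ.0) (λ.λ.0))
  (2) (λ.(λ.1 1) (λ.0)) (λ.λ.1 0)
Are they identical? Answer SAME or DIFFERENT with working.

Answer: DIFFERENT — A ⇓ λ.0, B ⇓ λ.λ.1 0

Working:
Term A:
  start: (λ.0) ((λ.λ.0) (λ.λ.0))
  step 1: (λ.λ.0) (λ.λ.0)
  step 2: λ.0

Term B:
  start: (λ.(λ.1 1) (λ.0)) (λ.λ.1 0)
  step 1: (λ.(λ.λ.1 0) (λ.λ.1 0)) (λ.0)
  step 2: (λ.λ.1 0) (λ.λ.1 0)
  step 3: λ.(λ.λ.1 0) 0
  step 4: λ.λ.1 0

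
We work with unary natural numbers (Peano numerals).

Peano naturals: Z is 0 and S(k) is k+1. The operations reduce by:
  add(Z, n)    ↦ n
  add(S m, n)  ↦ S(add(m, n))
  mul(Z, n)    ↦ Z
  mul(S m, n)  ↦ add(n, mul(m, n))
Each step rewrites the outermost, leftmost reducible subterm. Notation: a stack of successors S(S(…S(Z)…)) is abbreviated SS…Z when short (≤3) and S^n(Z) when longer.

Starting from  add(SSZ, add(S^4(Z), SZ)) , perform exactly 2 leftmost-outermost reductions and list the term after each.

Answer: after 2 steps: S(S(add(Z, add(S^4(Z), SZ))))

Working:
  start: add(SSZ, add(S^4(Z), SZ))
  [1] S(add(SZ, add(S^4(Z), SZ)))
  [2] S(S(add(Z, add(S^4(Z), SZ))))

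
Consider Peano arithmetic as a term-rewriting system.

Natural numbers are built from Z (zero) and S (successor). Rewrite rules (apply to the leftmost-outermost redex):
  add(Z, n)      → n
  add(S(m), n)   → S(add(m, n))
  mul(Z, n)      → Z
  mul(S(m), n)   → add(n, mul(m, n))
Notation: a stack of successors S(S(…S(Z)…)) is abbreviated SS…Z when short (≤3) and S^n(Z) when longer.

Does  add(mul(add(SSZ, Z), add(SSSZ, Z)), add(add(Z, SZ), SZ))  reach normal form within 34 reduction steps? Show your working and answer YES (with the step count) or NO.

Answer: YES — reaches normal form S^8(Z) in 32 ≤ 34 steps

Working:
  start: add(mul(add(SSZ, Z), add(SSSZ, Z)), add(add(Z, SZ), SZ))
  step 1: add(mul(S(add(SZ, Z)), add(SSSZ, Z)), add(add(Z, SZ), SZ))
  step 2: add(add(add(SSSZ, Z), mul(add(SZ, Z), add(SSSZ, Z))), add(add(Z, SZ), SZ))
  step 3: add(add(S(add(SSZ, Z)), mul(add(SZ, Z), add(SSSZ, Z))), add(add(Z, SZ), SZ))
  step 4: add(S(add(add(SSZ, Z), mul(add(SZ, Z), add(SSSZ, Z)))), add(add(Z, SZ), SZ))
  step 5: S(add(add(add(SSZ, Z), mul(add(SZ, Z), add(SSSZ, Z))), add(add(Z, SZ), SZ)))
  step 6: S(add(add(S(add(SZ, Z)), mul(add(SZ, Z), add(SSSZ, Z))), add(add(Z, SZ), SZ)))
  step 7: S(add(S(add(add(SZ, Z), mul(add(SZ, Z), add(SSSZ, Z)))), add(add(Z, SZ), SZ)))
  step 8: S(S(add(add(add(SZ, Z), mul(add(SZ, Z), add(SSSZ, Z))), add(add(Z, SZ), SZ))))
  step 9: S(S(add(add(S(add(Z, Z)), mul(add(SZ, Z), add(SSSZ, Z))), add(add(Z, SZ), SZ))))
  step 10: S(S(add(S(add(add(Z, Z), mul(add(SZ, Z), add(SSSZ, Z)))), add(add(Z, SZ), SZ))))
  step 11: S(S(S(add(add(add(Z, Z), mul(add(SZ, Z), add(SSSZ, Z))), add(add(Z, SZ), SZ)))))
  step 12: S(S(S(add(add(Z, mul(add(SZ, Z), add(SSSZ, Z))), add(add(Z, SZ), SZ)))))
  step 13: S(S(S(add(mul(add(SZ, Z), add(SSSZ, Z)), add(add(Z, SZ), SZ)))))
  step 14: S(S(S(add(mul(S(add(Z, Z)), add(SSSZ, Z)), add(add(Z, SZ), SZ)))))
  step 15: S(S(S(add(add(add(SSSZ, Z), mul(add(Z, Z), add(SSSZ, Z))), add(add(Z, SZ), SZ)))))
  step 16: S(S(S(add(add(S(add(SSZ, Z)), mul(add(Z, Z), add(SSSZ, Z))), add(add(Z, SZ), SZ)))))
  step 17: S(S(S(add(S(add(add(SSZ, Z), mul(add(Z, Z), add(SSSZ, Z)))), add(add(Z, SZ), SZ)))))
  step 18: S(S(S(S(add(add(add(SSZ, Z), mul(add(Z, Z), add(SSSZ, Z))), add(add(Z, SZ), SZ))))))
  step 19: S(S(S(S(add(add(S(add(SZ, Z)), mul(add(Z, Z), add(SSSZ, Z))), add(add(Z, SZ), SZ))))))
  step 20: S(S(S(S(add(S(add(add(SZ, Z), mul(add(Z, Z), add(SSSZ, Z)))), add(add(Z, SZ), SZ))))))
  step 21: S(S(S(S(S(add(add(add(SZ, Z), mul(add(Z, Z), add(SSSZ, Z))), add(add(Z, SZ), SZ)))))))
  step 22: S(S(S(S(S(add(add(S(add(Z, Z)), mul(add(Z, Z), add(SSSZ, Z))), add(add(Z, SZ), SZ)))))))
  step 23: S(S(S(S(S(add(S(add(add(Z, Z), mul(add(Z, Z), add(SSSZ, Z)))), add(add(Z, SZ), SZ)))))))
  step 24: S(S(S(S(S(S(add(add(add(Z, Z), mul(add(Z, Z), add(SSSZ, Z))), add(add(Z, SZ), SZ))))))))
  step 25: S(S(S(S(S(S(add(add(Z, mul(add(Z, Z), add(SSSZ, Z))), add(add(Z, SZ), SZ))))))))
  step 26: S(S(S(S(S(S(add(mul(add(Z, Z), add(SSSZ, Z)), add(add(Z, SZ), SZ))))))))
  step 27: S(S(S(S(S(S(add(mul(Z, add(SSSZ, Z)), add(add(Z, SZ), SZ))))))))
  step 28: S(S(S(S(S(S(add(Z, add(add(Z, SZ), SZ))))))))
  step 29: S(S(S(S(S(S(add(add(Z, SZ), SZ)))))))
  step 30: S(S(S(S(S(S(add(SZ, SZ)))))))
  step 31: S(S(S(S(S(S(S(add(Z, SZ))))))))
  step 32: S^8(Z)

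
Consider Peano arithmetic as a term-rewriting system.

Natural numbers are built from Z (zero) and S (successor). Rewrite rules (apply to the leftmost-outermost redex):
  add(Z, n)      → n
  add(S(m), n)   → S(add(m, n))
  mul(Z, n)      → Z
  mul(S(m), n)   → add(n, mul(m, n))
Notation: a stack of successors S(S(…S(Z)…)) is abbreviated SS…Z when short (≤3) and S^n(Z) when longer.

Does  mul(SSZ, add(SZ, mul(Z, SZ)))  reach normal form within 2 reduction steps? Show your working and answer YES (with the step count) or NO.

Answer: NO — after 2 steps the term is add(S(add(Z, mul(Z, SZ))), mul(SZ, add(SZ, mul(Z, SZ)))), not yet normal

Working:
  start: mul(SSZ, add(SZ, mul(Z, SZ)))
  [1] add(add(SZ, mul(Z, SZ)), mul(SZ, add(SZ, mul(Z, SZ))))
  [2] add(S(add(Z, mul(Z, SZ))), mul(SZ, add(SZ, mul(Z, SZ))))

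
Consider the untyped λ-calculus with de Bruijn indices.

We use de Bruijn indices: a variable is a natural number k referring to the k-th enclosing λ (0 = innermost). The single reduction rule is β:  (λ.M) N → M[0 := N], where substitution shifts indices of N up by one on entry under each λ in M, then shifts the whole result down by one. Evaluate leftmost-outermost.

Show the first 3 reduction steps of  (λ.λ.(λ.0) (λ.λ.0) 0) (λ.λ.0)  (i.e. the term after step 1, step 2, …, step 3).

Answer: after 3 steps: λ.λ.0

Working:
  start: (λ.λ.(λ.0) (λ.λ.0) 0) (λ.λ.0)
  step 1: λ.(λ.0) (λ.λ.0) 0
  step 2: λ.(λ.λ.0) 0
  step 3: λ.λ.0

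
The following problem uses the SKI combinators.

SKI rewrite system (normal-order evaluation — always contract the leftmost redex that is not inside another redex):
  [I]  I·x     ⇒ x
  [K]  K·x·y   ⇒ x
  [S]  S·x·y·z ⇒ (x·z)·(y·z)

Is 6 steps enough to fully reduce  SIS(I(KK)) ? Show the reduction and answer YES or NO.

Answer: YES — reaches normal form K in 4 ≤ 6 steps

Derivation:
  start: SIS(I(KK))
  [1] I(I(KK))(S(I(KK)))
  [2] I(KK)(S(I(KK)))
  [3] KK(S(I(KK)))
  [4] K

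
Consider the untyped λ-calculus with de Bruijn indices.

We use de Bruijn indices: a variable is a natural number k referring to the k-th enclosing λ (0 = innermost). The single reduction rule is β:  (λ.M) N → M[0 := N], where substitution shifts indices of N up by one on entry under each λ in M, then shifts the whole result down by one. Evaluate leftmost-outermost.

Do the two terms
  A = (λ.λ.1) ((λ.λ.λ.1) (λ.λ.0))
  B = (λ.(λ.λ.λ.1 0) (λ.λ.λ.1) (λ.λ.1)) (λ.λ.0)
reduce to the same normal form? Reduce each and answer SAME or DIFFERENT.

Term A:
  start: (λ.λ.1) ((λ.λ.λ.1) (λ.λ.0))
  [1] λ.(λ.λ.λ.1) (λ.λ.0)
  [2] λ.λ.λ.1

Term B:
  start: (λ.(λ.λ.λ.1 0) (λ.λ.λ.1) (λ.λ.1)) (λ.λ.0)
  [1] (λ.λ.λ.1 0) (λ.λ.λ.1) (λ.λ.1)
  [2] (λ.λ.1 0) (λ.λ.1)
  [3] λ.(λ.λ.1) 0
  [4] λ.λ.1

Answer: DIFFERENT — A ⇓ λ.λ.λ.1, B ⇓ λ.λ.1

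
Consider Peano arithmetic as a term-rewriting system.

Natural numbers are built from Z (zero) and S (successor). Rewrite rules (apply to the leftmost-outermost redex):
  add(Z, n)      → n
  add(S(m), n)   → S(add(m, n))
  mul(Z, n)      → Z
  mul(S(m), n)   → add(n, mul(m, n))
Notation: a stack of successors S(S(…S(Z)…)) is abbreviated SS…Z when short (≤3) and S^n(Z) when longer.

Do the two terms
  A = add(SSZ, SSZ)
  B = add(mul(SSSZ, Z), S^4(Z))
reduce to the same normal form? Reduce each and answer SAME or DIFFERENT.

Answer: SAME — A ⇓ S^4(Z), B ⇓ S^4(Z)

Working:
Term A:
  start: add(SSZ, SSZ)
  step 1: S(add(SZ, SSZ))
  step 2: S(S(add(Z, SSZ)))
  step 3: S^4(Z)

Term B:
  start: add(mul(SSSZ, Z), S^4(Z))
  step 1: add(add(Z, mul(SSZ, Z)), S^4(Z))
  step 2: add(mul(SSZ, Z), S^4(Z))
  step 3: add(add(Z, mul(SZ, Z)), S^4(Z))
  step 4: add(mul(SZ, Z), S^4(Z))
  step 5: add(add(Z, mul(Z, Z)), S^4(Z))
  step 6: add(mul(Z, Z), S^4(Z))
  step 7: add(Z, S^4(Z))
  step 8: S^4(Z)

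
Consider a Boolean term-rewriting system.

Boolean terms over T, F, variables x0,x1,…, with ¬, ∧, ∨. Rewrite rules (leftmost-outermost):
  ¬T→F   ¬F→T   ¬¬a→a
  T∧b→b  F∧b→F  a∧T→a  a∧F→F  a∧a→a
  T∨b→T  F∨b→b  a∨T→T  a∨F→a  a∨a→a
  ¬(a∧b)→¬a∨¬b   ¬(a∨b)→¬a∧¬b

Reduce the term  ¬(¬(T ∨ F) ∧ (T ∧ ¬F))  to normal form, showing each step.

  start: ¬(¬(T ∨ F) ∧ (T ∧ ¬F))
  step 1: ¬¬(T ∨ F) ∨ ¬(T ∧ ¬F)
  step 2: (T ∨ F) ∨ ¬(T ∧ ¬F)
  step 3: T ∨ ¬(T ∧ ¬F)
  step 4: T

Answer: normal form = T  (in 4 steps)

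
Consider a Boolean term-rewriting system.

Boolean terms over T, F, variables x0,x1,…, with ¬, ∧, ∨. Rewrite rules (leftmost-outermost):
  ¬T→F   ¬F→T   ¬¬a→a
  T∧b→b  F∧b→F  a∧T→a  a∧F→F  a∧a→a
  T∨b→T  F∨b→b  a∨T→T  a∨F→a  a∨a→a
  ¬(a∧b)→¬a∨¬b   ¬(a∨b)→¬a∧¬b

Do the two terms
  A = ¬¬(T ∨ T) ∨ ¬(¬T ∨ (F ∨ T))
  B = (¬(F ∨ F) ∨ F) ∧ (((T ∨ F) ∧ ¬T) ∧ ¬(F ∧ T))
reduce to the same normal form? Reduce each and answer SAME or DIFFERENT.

Answer: DIFFERENT — A ⇓ T, B ⇓ F

Reduction:
Term A:
  start: ¬¬(T ∨ T) ∨ ¬(¬T ∨ (F ∨ T))
  →1  (T ∨ T) ∨ ¬(¬T ∨ (F ∨ T))
  →2  T ∨ ¬(¬T ∨ (F ∨ T))
  →3  T

Term B:
  start: (¬(F ∨ F) ∨ F) ∧ (((T ∨ F) ∧ ¬T) ∧ ¬(F ∧ T))
  →1  ¬(F ∨ F) ∧ (((T ∨ F) ∧ ¬T) ∧ ¬(F ∧ T))
  →2  (¬F ∧ ¬F) ∧ (((T ∨ F) ∧ ¬T) ∧ ¬(F ∧ T))
  →3  ¬F ∧ (((T ∨ F) ∧ ¬T) ∧ ¬(F ∧ T))
  →4  T ∧ (((T ∨ F) ∧ ¬T) ∧ ¬(F ∧ T))
  →5  ((T ∨ F) ∧ ¬T) ∧ ¬(F ∧ T)
  →6  (T ∧ ¬T) ∧ ¬(F ∧ T)
  →7  ¬T ∧ ¬(F ∧ T)
  →8  F ∧ ¬(F ∧ T)
  →9  F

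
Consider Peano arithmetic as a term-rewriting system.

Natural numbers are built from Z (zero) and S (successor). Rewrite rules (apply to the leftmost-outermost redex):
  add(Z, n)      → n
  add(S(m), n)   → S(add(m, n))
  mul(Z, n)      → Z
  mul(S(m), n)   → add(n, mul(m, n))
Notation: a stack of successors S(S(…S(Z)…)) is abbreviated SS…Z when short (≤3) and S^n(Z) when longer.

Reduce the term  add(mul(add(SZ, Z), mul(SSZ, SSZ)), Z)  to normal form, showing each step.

Answer: normal form = S^4(Z)  (in 23 steps)

Working:
  start: add(mul(add(SZ, Z), mul(SSZ, SSZ)), Z)
  step 1: add(mul(S(add(Z, Z)), mul(SSZ, SSZ)), Z)
  step 2: add(add(mul(SSZ, SSZ), mul(add(Z, Z), mul(SSZ, SSZ))), Z)
  step 3: add(add(add(SSZ, mul(SZ, SSZ)), mul(add(Z, Z), mul(SSZ, SSZ))), Z)
  step 4: add(add(S(add(SZ, mul(SZ, SSZ))), mul(add(Z, Z), mul(SSZ, SSZ))), Z)
  step 5: add(S(add(add(SZ, mul(SZ, SSZ)), mul(add(Z, Z), mul(SSZ, SSZ)))), Z)
  step 6: S(add(add(add(SZ, mul(SZ, SSZ)), mul(add(Z, Z), mul(SSZ, SSZ))), Z))
  step 7: S(add(add(S(add(Z, mul(SZ, SSZ))), mul(add(Z, Z), mul(SSZ, SSZ))), Z))
  step 8: S(add(S(add(add(Z, mul(SZ, SSZ)), mul(add(Z, Z), mul(SSZ, SSZ)))), Z))
  step 9: S(S(add(add(add(Z, mul(SZ, SSZ)), mul(add(Z, Z), mul(SSZ, SSZ))), Z)))
  step 10: S(S(add(add(mul(SZ, SSZ), mul(add(Z, Z), mul(SSZ, SSZ))), Z)))
  step 11: S(S(add(add(add(SSZ, mul(Z, SSZ)), mul(add(Z, Z), mul(SSZ, SSZ))), Z)))
  step 12: S(S(add(add(S(add(SZ, mul(Z, SSZ))), mul(add(Z, Z), mul(SSZ, SSZ))), Z)))
  step 13: S(S(add(S(add(add(SZ, mul(Z, SSZ)), mul(add(Z, Z), mul(SSZ, SSZ)))), Z)))
  step 14: S(S(S(add(add(add(SZ, mul(Z, SSZ)), mul(add(Z, Z), mul(SSZ, SSZ))), Z))))
  step 15: S(S(S(add(add(S(add(Z, mul(Z, SSZ))), mul(add(Z, Z), mul(SSZ, SSZ))), Z))))
  step 16: S(S(S(add(S(add(add(Z, mul(Z, SSZ)), mul(add(Z, Z), mul(SSZ, SSZ)))), Z))))
  step 17: S(S(S(S(add(add(add(Z, mul(Z, SSZ)), mul(add(Z, Z), mul(SSZ, SSZ))), Z)))))
  step 18: S(S(S(S(add(add(mul(Z, SSZ), mul(add(Z, Z), mul(SSZ, SSZ))), Z)))))
  step 19: S(S(S(S(add(add(Z, mul(add(Z, Z), mul(SSZ, SSZ))), Z)))))
  step 20: S(S(S(S(add(mul(add(Z, Z), mul(SSZ, SSZ)), Z)))))
  step 21: S(S(S(S(add(mul(Z, mul(SSZ, SSZ)), Z)))))
  step 22: S(S(S(S(add(Z, Z)))))
  step 23: S^4(Z)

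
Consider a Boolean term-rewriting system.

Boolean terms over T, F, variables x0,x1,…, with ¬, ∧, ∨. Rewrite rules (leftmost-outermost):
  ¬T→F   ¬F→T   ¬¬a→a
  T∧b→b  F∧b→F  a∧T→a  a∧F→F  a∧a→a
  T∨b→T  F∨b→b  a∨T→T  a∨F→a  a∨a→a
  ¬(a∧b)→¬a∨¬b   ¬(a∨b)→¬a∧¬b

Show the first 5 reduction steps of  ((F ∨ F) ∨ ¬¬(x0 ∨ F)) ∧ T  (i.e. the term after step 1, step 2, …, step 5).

  start: ((F ∨ F) ∨ ¬¬(x0 ∨ F)) ∧ T
  [1] (F ∨ F) ∨ ¬¬(x0 ∨ F)
  [2] F ∨ ¬¬(x0 ∨ F)
  [3] ¬¬(x0 ∨ F)
  [4] x0 ∨ F
  [5] x0

Answer: after 5 steps: x0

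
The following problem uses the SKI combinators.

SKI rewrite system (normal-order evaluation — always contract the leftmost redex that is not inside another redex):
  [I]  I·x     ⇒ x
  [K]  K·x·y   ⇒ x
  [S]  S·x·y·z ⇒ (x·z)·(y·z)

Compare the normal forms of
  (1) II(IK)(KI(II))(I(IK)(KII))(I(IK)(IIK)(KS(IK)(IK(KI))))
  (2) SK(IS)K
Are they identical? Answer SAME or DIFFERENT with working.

Answer: SAME — A ⇓ K, B ⇓ K

Reduction:
Term A:
  start: II(IK)(KI(II))(I(IK)(KII))(I(IK)(IIK)(KS(IK)(IK(KI))))
  →1  I(IK)(KI(II))(I(IK)(KII))(I(IK)(IIK)(KS(IK)(IK(KI))))
  →2  IK(KI(II))(I(IK)(KII))(I(IK)(IIK)(KS(IK)(IK(KI))))
  →3  K(KI(II))(I(IK)(KII))(I(IK)(IIK)(KS(IK)(IK(KI))))
  →4  KI(II)(I(IK)(IIK)(KS(IK)(IK(KI))))
  →5  I(I(IK)(IIK)(KS(IK)(IK(KI))))
  →6  I(IK)(IIK)(KS(IK)(IK(KI)))
  →7  IK(IIK)(KS(IK)(IK(KI)))
  →8  K(IIK)(KS(IK)(IK(KI)))
  →9  IIK
  →10  IK
  →11  K

Term B:
  start: SK(IS)K
  →1  KK(ISK)
  →2  K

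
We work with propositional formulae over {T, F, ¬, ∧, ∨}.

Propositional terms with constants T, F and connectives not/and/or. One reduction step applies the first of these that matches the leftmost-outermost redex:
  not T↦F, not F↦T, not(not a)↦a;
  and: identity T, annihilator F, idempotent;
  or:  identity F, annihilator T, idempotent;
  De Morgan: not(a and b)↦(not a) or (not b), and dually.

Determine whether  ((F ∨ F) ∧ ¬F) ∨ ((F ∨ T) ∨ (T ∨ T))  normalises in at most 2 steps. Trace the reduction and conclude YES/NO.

  start: ((F ∨ F) ∧ ¬F) ∨ ((F ∨ T) ∨ (T ∨ T))
  step 1: (F ∧ ¬F) ∨ ((F ∨ T) ∨ (T ∨ T))
  step 2: F ∨ ((F ∨ T) ∨ (T ∨ T))

Answer: NO — after 2 steps the term is F ∨ ((F ∨ T) ∨ (T ∨ T)), not yet normal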